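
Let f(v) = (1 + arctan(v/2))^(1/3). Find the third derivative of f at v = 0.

Compose series: expand the inner function first, then feed it into the outer expansion.
The coefficient of v^3 in the expansion is -1/162, so f′′′(0) = 3! * (-1/162) = -1/27.

-1/27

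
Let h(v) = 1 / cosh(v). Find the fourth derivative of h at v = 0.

Invert the denominator's series and multiply.
From the series, [v^4] h = 5/24; multiply by 4! = 24 to get 5.

5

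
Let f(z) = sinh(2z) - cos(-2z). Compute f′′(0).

4

Expand each term separately and add.
From the series, [z^2] f = 2; multiply by 2! = 2 to get 4.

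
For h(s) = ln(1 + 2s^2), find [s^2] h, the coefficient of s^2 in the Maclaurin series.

2

h(0) = 0
h′(0) = 0
h′′(0) = 4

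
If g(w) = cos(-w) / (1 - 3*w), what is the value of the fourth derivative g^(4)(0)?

Expand 1/(denominator) as a geometric series and multiply by the numerator's series.
The coefficient of w^4 in the expansion is 1837/24, so g^(4)(0) = 4! * (1837/24) = 1837.

1837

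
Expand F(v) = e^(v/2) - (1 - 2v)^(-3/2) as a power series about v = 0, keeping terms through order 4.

-15119*v^4/384 - 839*v^3/48 - 59*v^2/8 - 5*v/2

Add the two expansions coefficient-wise.
F(0) = 0
F′(0) = -5/2
F′′(0) = -59/4
F′′′(0) = -839/8
F^(4)(0) = -15119/16
Dividing each by k! gives the coefficients c_0, ..., c_4.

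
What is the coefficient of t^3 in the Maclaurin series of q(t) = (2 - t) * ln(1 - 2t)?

Distribute the polynomial across the series and collect like powers.
[t^0] = 0;  [t^1] = -4;  [t^2] = -2;  [t^3] = -10/3.

-10/3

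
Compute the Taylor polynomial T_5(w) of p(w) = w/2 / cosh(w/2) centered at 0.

Write the quotient as an unknown series and match coefficients against numerator = denominator · series.
p(0) = 0
p′(0) = 1/2
p′′(0) = 0
p′′′(0) = -3/8
p^(4)(0) = 0
p^(5)(0) = 25/32

5*w^5/768 - w^3/16 + w/2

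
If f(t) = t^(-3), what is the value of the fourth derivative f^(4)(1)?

Apply the Taylor formula c_k = f^(k)(a)/k!.
The coefficient of (t - 1)^4 in the expansion is 15, so f^(4)(1) = 4! * (15) = 360.

360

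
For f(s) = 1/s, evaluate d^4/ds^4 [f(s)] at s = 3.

Differentiate repeatedly and evaluate at the center.
From the series, [(s - 3)^4] f = 1/243; multiply by 4! = 24 to get 8/81.

8/81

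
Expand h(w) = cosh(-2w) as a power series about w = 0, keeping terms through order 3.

2*w^2 + 1

[w^0] = 1;  [w^1] = 0;  [w^2] = 2;  [w^3] = 0.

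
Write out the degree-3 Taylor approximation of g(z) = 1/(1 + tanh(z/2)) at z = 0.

Substitute the inner expansion into the outer series and collect powers.
g(0) = 1
g′(0) = -1/2
g′′(0) = 1/2
g′′′(0) = -1/2
Then c_k = g^(k)(0)/k! gives each Taylor coefficient.

-z^3/12 + z^2/4 - z/2 + 1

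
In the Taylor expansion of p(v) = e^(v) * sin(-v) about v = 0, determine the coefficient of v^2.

-1

Expand each factor separately, then convolve coefficients.
[v^0] = 0;  [v^1] = -1;  [v^2] = -1.
So c_2 = p′′(0)/2! = -1.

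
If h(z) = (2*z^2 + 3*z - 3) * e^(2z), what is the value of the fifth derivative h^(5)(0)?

464

Shift and add copies of the series according to the polynomial's terms.
The coefficient of z^5 in the expansion is 58/15, so h^(5)(0) = 5! * (58/15) = 464.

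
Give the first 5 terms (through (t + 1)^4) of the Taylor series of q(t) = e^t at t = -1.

(t + 1)^4*e^(-1)/24 + (t + 1)^3*e^(-1)/6 + (t + 1)^2*e^(-1)/2 + (t + 1)*e^(-1) + e^(-1)

[(t + 1)^0] = e^(-1);  [(t + 1)^1] = e^(-1);  [(t + 1)^2] = e^(-1)/2;  [(t + 1)^3] = e^(-1)/6;  [(t + 1)^4] = e^(-1)/24.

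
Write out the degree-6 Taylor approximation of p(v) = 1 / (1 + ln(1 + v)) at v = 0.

3289*v^6/360 - 347*v^5/60 + 11*v^4/3 - 7*v^3/3 + 3*v^2/2 - v + 1

Expand as Σ (-1)^k u^k with u equal to the inner function's series.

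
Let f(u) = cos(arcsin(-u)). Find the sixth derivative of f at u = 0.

Plug the Maclaurin series of the inner function into that of the outer and collect terms.
From the series, [u^6] f = -1/16; multiply by 6! = 720 to get -45.

-45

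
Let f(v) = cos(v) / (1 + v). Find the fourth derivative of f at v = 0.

13

Take the Cauchy product of the two expansions.
From the series, [v^4] f = 13/24; multiply by 4! = 24 to get 13.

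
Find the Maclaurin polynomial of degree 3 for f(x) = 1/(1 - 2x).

8*x^3 + 4*x^2 + 2*x + 1

f(0) = 1
f′(0) = 2
f′′(0) = 8
f′′′(0) = 48
Dividing each by k! gives the coefficients c_0, ..., c_3.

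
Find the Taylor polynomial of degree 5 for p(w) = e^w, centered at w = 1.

Compute the successive derivatives at the expansion point and divide by k!.

e*(w - 1)^5/120 + e*(w - 1)^4/24 + e*(w - 1)^3/6 + e*(w - 1)^2/2 + e*(w - 1) + e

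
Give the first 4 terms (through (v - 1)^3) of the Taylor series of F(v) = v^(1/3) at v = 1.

[(v - 1)^0] = 1;  [(v - 1)^1] = 1/3;  [(v - 1)^2] = -1/9;  [(v - 1)^3] = 5/81.

5*(v - 1)^3/81 - (v - 1)^2/9 + (v - 1)/3 + 1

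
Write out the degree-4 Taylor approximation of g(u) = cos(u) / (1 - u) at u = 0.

13*u^4/24 + u^3/2 + u^2/2 + u + 1

Expand 1/(denominator) as a geometric series and multiply by the numerator's series.
g(0) = 1
g′(0) = 1
g′′(0) = 1
g′′′(0) = 3
g^(4)(0) = 13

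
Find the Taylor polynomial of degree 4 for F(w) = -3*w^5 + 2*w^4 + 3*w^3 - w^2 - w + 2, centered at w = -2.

32*(w + 2)^4 - 133*(w + 2)^3 + 269*(w + 2)^2 - 265*(w + 2) + 104

F(-2) = 104
F′(-2) = -265
F′′(-2) = 538
F′′′(-2) = -798
F^(4)(-2) = 768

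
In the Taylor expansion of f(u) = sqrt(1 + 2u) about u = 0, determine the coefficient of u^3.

1/2

Use the known series and substitute for the argument.
[u^0] = 1;  [u^1] = 1;  [u^2] = -1/2;  [u^3] = 1/2.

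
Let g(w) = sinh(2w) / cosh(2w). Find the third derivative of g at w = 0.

-16

Divide the numerator series by the denominator series (power-series long division).
From the series, [w^3] g = -8/3; multiply by 3! = 6 to get -16.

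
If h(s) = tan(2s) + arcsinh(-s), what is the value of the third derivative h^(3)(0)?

Add the two expansions coefficient-wise.
The coefficient of s^3 in the expansion is 17/6, so h′′′(0) = 3! * (17/6) = 17.

17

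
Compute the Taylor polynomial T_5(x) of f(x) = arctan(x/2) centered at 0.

x^5/160 - x^3/24 + x/2

f(0) = 0
f′(0) = 1/2
f′′(0) = 0
f′′′(0) = -1/4
f^(4)(0) = 0
f^(5)(0) = 3/4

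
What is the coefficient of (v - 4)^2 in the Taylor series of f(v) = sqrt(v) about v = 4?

-1/64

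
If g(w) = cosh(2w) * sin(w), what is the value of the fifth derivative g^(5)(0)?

Write out both Maclaurin series and multiply, keeping only the needed powers.
From the series, [w^5] g = 41/120; multiply by 5! = 120 to get 41.

41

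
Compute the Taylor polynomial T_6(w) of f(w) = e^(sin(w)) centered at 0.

Let u equal the inner series; expand the outer function in u and truncate.

-w^6/240 - w^5/15 - w^4/8 + w^2/2 + w + 1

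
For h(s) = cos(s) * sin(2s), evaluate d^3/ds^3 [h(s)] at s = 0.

Write out both Maclaurin series and multiply, keeping only the needed powers.
From the series, [s^3] h = -7/3; multiply by 3! = 6 to get -14.

-14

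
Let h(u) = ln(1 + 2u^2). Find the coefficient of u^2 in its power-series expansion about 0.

2

h(0) = 0
h′(0) = 0
h′′(0) = 4
So c_2 = h′′(0)/2! = 2.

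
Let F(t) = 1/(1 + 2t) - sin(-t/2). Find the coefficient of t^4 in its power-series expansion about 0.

16

Combine the two series term by term.
So c_4 = F^(4)(0)/4! = 16.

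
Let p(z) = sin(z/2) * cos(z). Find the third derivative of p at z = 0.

Multiply the two series term by term and collect like powers.
The coefficient of z^3 in the expansion is -13/48, so p′′′(0) = 3! * (-13/48) = -13/8.

-13/8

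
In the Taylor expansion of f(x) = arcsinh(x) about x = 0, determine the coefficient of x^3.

-1/6

Use the known series and substitute for the argument.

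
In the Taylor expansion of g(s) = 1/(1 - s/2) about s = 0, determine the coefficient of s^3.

1/8

[s^0] = 1;  [s^1] = 1/2;  [s^2] = 1/4;  [s^3] = 1/8.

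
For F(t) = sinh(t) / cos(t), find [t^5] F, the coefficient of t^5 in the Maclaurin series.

Write the quotient as an unknown series and match coefficients against numerator = denominator · series.
F(0) = 0
F′(0) = 1
F′′(0) = 0
F′′′(0) = 4
F^(4)(0) = 0
F^(5)(0) = 36
So c_5 = F^(5)(0)/5! = 3/10.

3/10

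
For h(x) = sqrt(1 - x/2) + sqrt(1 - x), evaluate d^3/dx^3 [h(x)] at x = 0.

Add the two expansions coefficient-wise.
From the series, [x^3] h = -9/128; multiply by 3! = 6 to get -27/64.

-27/64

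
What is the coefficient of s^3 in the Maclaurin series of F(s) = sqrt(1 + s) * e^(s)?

17/48

Take the Cauchy product of the two expansions.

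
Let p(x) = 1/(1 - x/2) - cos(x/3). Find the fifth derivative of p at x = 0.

15/4

Add the two expansions coefficient-wise.
The coefficient of x^5 in the expansion is 1/32, so p^(5)(0) = 5! * (1/32) = 15/4.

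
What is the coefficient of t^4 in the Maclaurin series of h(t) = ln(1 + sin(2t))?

Let u equal the inner series; expand the outer function in u and truncate.
[t^0] = 0;  [t^1] = 2;  [t^2] = -2;  [t^3] = 4/3;  [t^4] = -4/3.

-4/3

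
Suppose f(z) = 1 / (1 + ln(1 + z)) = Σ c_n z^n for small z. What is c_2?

3/2

Write 1/(1+u) = 1 - u + u^2 - u^3 + ... and substitute the series for u.
f(0) = 1
f′(0) = -1
f′′(0) = 3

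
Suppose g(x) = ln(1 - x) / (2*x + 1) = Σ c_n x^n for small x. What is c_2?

Use 1/(1 - r) = Σ r^k on the denominator, then take the Cauchy product.
[x^0] = 0;  [x^1] = -1;  [x^2] = 3/2.

3/2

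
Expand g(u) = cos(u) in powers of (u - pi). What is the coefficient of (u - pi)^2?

1/2

g(pi) = -1
g′(pi) = 0
g′′(pi) = 1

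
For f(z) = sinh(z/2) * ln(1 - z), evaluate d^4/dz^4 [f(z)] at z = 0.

-9/2

Write out both Maclaurin series and multiply, keeping only the needed powers.
The coefficient of z^4 in the expansion is -3/16, so f^(4)(0) = 4! * (-3/16) = -9/2.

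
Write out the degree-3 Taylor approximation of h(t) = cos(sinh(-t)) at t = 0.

Let u equal the inner series; expand the outer function in u and truncate.
h(0) = 1
h′(0) = 0
h′′(0) = -1
h′′′(0) = 0

1 - t^2/2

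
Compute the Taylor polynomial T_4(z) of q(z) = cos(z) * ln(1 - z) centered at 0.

z^3/6 - z^2/2 - z

Take the Cauchy product of the two expansions.
q(0) = 0
q′(0) = -1
q′′(0) = -1
q′′′(0) = 1
q^(4)(0) = 0
Dividing each by k! gives the coefficients c_0, ..., c_4.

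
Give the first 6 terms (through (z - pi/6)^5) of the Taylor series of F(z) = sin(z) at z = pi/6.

F(pi/6) = 1/2
F′(pi/6) = sqrt(3)/2
F′′(pi/6) = -1/2
F′′′(pi/6) = -sqrt(3)/2
F^(4)(pi/6) = 1/2
F^(5)(pi/6) = sqrt(3)/2
Dividing each by k! gives the coefficients c_0, ..., c_5.

sqrt(3)*(z - pi/6)^5/240 + (z - pi/6)^4/48 - sqrt(3)*(z - pi/6)^3/12 - (z - pi/6)^2/4 + sqrt(3)*(z - pi/6)/2 + 1/2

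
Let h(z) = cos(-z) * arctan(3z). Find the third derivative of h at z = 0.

Expand each factor separately, then convolve coefficients.
The coefficient of z^3 in the expansion is -21/2, so h′′′(0) = 3! * (-21/2) = -63.

-63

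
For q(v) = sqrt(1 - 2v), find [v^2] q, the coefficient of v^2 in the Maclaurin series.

[v^0] = 1;  [v^1] = -1;  [v^2] = -1/2.

-1/2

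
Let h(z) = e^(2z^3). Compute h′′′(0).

12

From the series, [z^3] h = 2; multiply by 3! = 6 to get 12.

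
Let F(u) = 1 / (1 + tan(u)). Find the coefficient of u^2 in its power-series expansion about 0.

Expand as Σ (-1)^k u^k with u equal to the inner function's series.
[u^0] = 1;  [u^1] = -1;  [u^2] = 1.

1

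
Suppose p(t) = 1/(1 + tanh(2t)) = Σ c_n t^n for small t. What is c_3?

-16/3

Let u equal the inner series; expand the outer function in u and truncate.
[t^0] = 1;  [t^1] = -2;  [t^2] = 4;  [t^3] = -16/3.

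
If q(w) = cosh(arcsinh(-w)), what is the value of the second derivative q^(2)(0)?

1

Plug the Maclaurin series of the inner function into that of the outer and collect terms.
The coefficient of w^2 in the expansion is 1/2, so q′′(0) = 2! * (1/2) = 1.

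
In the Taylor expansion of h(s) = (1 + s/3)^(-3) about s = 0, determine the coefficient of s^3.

-10/27

c_3 = h′′′(0)/3! = -10/27.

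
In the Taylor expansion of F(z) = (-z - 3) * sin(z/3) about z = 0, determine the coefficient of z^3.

1/54

Distribute the polynomial across the series and collect like powers.
F(0) = 0
F′(0) = -1
F′′(0) = -2/3
F′′′(0) = 1/9
So c_3 = F′′′(0)/3! = 1/54.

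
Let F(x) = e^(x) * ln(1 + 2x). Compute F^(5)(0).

418

Write out both Maclaurin series and multiply, keeping only the needed powers.
From the series, [x^5] F = 209/60; multiply by 5! = 120 to get 418.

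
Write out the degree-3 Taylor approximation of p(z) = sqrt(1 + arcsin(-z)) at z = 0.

-7*z^3/48 - z^2/8 - z/2 + 1

Substitute the inner expansion into the outer series and collect powers.
p(0) = 1
p′(0) = -1/2
p′′(0) = -1/4
p′′′(0) = -7/8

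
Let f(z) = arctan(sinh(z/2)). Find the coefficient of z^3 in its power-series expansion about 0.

Compose series: expand the inner function first, then feed it into the outer expansion.
So c_3 = f′′′(0)/3! = -1/48.

-1/48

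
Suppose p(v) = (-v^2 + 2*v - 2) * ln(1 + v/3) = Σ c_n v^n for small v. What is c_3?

Multiply each power in the prefactor through the base expansion.
p(0) = 0
p′(0) = -2/3
p′′(0) = 14/9
p′′′(0) = -76/27
So c_3 = p′′′(0)/3! = -38/81.

-38/81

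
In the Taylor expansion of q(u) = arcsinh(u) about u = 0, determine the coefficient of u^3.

-1/6

q(0) = 0
q′(0) = 1
q′′(0) = 0
q′′′(0) = -1
So c_3 = q′′′(0)/3! = -1/6.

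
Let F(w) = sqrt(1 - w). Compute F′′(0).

-1/4

From the series, [w^2] F = -1/8; multiply by 2! = 2 to get -1/4.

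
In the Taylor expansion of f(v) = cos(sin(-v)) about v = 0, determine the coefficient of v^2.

-1/2

Compose series: expand the inner function first, then feed it into the outer expansion.
[v^0] = 1;  [v^1] = 0;  [v^2] = -1/2.
So c_2 = f′′(0)/2! = -1/2.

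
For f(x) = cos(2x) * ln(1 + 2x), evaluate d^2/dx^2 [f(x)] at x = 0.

Expand each factor separately, then convolve coefficients.
From the series, [x^2] f = -2; multiply by 2! = 2 to get -4.

-4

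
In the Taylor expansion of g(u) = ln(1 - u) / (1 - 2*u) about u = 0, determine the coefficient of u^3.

Expand 1/(denominator) as a geometric series and multiply by the numerator's series.
g(0) = 0
g′(0) = -1
g′′(0) = -5
g′′′(0) = -32
Dividing each by k! gives the coefficients c_0, ..., c_3.

-16/3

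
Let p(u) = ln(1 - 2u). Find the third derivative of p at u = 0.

The coefficient of u^3 in the expansion is -8/3, so p′′′(0) = 3! * (-8/3) = -16.

-16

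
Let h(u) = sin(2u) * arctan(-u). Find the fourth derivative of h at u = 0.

48

Take the Cauchy product of the two expansions.
The coefficient of u^4 in the expansion is 2, so h^(4)(0) = 4! * (2) = 48.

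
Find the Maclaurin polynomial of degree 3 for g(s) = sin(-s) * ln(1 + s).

Expand each factor separately, then convolve coefficients.
g(0) = 0
g′(0) = 0
g′′(0) = -2
g′′′(0) = 3

s^3/2 - s^2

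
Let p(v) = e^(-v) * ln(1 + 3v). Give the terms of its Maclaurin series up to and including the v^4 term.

Multiply the two series term by term and collect like powers.
[v^0] = 0;  [v^1] = 3;  [v^2] = -15/2;  [v^3] = 15;  [v^4] = -32.

-32*v^4 + 15*v^3 - 15*v^2/2 + 3*v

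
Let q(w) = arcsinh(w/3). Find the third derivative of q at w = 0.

-1/27

The coefficient of w^3 in the expansion is -1/162, so q′′′(0) = 3! * (-1/162) = -1/27.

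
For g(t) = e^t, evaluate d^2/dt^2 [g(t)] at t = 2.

Compute the successive derivatives at the expansion point and divide by k!.
From the series, [(t - 2)^2] g = e^(2)/2; multiply by 2! = 2 to get e^(2).

e^(2)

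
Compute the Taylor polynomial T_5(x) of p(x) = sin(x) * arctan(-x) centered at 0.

x^4/2 - x^2

Take the Cauchy product of the two expansions.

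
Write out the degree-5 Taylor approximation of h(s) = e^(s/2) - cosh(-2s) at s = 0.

Expand each term separately and add.

s^5/3840 - 85*s^4/128 + s^3/48 - 15*s^2/8 + s/2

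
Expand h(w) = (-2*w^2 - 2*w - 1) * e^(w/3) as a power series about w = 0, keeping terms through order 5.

-391*w^5/29160 - 241*w^4/1944 - 127*w^3/162 - 49*w^2/18 - 7*w/3 - 1

Shift and add copies of the series according to the polynomial's terms.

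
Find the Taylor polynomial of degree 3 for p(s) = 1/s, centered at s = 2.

p(2) = 1/2
p′(2) = -1/4
p′′(2) = 1/4
p′′′(2) = -3/8

-(s - 2)^3/16 + (s - 2)^2/8 - (s - 2)/4 + 1/2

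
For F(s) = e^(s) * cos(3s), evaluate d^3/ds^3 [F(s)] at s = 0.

Take the Cauchy product of the two expansions.
The coefficient of s^3 in the expansion is -13/3, so F′′′(0) = 3! * (-13/3) = -26.

-26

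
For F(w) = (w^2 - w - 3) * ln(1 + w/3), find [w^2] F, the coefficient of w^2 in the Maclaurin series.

-1/6

Shift and add copies of the series according to the polynomial's terms.
F(0) = 0
F′(0) = -1
F′′(0) = -1/3
Then c_k = F^(k)(0)/k! gives each Taylor coefficient.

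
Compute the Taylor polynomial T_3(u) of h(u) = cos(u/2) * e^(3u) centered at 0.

Write out both Maclaurin series and multiply, keeping only the needed powers.
h(0) = 1
h′(0) = 3
h′′(0) = 35/4
h′′′(0) = 99/4
The Taylor polynomial is Σ h^(k)(0)/k! · u^k.

33*u^3/8 + 35*u^2/8 + 3*u + 1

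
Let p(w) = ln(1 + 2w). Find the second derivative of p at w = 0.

-4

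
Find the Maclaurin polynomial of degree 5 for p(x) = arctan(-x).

Compute the successive derivatives at the expansion point and divide by k!.
p(0) = 0
p′(0) = -1
p′′(0) = 0
p′′′(0) = 2
p^(4)(0) = 0
p^(5)(0) = -24

-x^5/5 + x^3/3 - x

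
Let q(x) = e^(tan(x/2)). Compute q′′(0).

1/4

Compose series: expand the inner function first, then feed it into the outer expansion.
The coefficient of x^2 in the expansion is 1/8, so q′′(0) = 2! * (1/8) = 1/4.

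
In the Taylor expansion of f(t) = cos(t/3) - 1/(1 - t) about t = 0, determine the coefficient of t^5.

-1

Add the two expansions coefficient-wise.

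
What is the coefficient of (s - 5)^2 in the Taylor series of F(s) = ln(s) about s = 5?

-1/50

[(s - 5)^0] = ln(5);  [(s - 5)^1] = 1/5;  [(s - 5)^2] = -1/50.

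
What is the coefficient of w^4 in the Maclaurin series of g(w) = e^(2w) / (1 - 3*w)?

Use 1/(1 - r) = Σ r^k on the denominator, then take the Cauchy product.
[w^0] = 1;  [w^1] = 5;  [w^2] = 17;  [w^3] = 157/3;  [w^4] = 473/3.
So c_4 = g^(4)(0)/4! = 473/3.

473/3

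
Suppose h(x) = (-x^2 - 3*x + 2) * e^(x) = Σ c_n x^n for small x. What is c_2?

-3

Shift and add copies of the series according to the polynomial's terms.
h(0) = 2
h′(0) = -1
h′′(0) = -6
So c_2 = h′′(0)/2! = -3.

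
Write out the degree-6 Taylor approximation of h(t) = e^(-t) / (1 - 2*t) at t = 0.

27949*t^6/720 + 2329*t^5/120 + 233*t^4/24 + 29*t^3/6 + 5*t^2/2 + t + 1

Multiply the numerator's expansion by the denominator's geometric series.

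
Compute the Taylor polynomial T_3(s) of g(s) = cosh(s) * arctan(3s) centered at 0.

-15*s^3/2 + 3*s

Expand each factor separately, then convolve coefficients.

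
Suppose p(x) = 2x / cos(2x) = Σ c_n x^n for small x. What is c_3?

Divide the numerator series by the denominator series (power-series long division).

4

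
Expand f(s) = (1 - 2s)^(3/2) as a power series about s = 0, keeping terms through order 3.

f(0) = 1
f′(0) = -3
f′′(0) = 3
f′′′(0) = 3
Dividing each by k! gives the coefficients c_0, ..., c_3.

s^3/2 + 3*s^2/2 - 3*s + 1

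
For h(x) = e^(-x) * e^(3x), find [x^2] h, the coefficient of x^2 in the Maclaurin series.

Expand each factor separately, then convolve coefficients.
[x^0] = 1;  [x^1] = 2;  [x^2] = 2.

2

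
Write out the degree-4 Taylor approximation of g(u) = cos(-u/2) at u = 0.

u^4/384 - u^2/8 + 1

Apply the Taylor formula c_k = f^(k)(a)/k!.
[u^0] = 1;  [u^1] = 0;  [u^2] = -1/8;  [u^3] = 0;  [u^4] = 1/384.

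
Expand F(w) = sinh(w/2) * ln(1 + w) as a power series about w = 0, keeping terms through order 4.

3*w^4/16 - w^3/4 + w^2/2

Write out both Maclaurin series and multiply, keeping only the needed powers.
F(0) = 0
F′(0) = 0
F′′(0) = 1
F′′′(0) = -3/2
F^(4)(0) = 9/2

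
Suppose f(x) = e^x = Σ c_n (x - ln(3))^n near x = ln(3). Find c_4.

f(ln(3)) = 3
f′(ln(3)) = 3
f′′(ln(3)) = 3
f′′′(ln(3)) = 3
f^(4)(ln(3)) = 3
Dividing each by k! gives the coefficients c_0, ..., c_4.

1/8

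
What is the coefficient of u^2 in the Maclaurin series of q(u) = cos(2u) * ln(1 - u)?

Write out both Maclaurin series and multiply, keeping only the needed powers.
[u^0] = 0;  [u^1] = -1;  [u^2] = -1/2.
So c_2 = q′′(0)/2! = -1/2.

-1/2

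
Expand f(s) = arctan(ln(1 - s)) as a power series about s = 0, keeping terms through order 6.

Let u equal the inner series; expand the outer function in u and truncate.

-s^6/24 + 11*s^5/60 + s^4/4 - s^2/2 - s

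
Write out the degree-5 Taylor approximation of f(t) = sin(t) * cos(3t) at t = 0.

62*t^5/15 - 14*t^3/3 + t

Expand each factor separately, then convolve coefficients.
f(0) = 0
f′(0) = 1
f′′(0) = 0
f′′′(0) = -28
f^(4)(0) = 0
f^(5)(0) = 496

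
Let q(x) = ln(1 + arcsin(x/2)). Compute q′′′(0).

3/8

Plug the Maclaurin series of the inner function into that of the outer and collect terms.
From the series, [x^3] q = 1/16; multiply by 3! = 6 to get 3/8.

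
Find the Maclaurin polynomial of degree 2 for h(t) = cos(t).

1 - t^2/2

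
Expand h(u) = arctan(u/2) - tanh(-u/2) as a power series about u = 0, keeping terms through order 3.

Combine the two series term by term.
h(0) = 0
h′(0) = 1
h′′(0) = 0
h′′′(0) = -1/2

-u^3/12 + u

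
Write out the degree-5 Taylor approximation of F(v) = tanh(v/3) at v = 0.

F(0) = 0
F′(0) = 1/3
F′′(0) = 0
F′′′(0) = -2/27
F^(4)(0) = 0
F^(5)(0) = 16/243

2*v^5/3645 - v^3/81 + v/3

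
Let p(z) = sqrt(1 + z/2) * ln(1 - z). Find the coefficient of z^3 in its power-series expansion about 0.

Expand each factor separately, then convolve coefficients.
[z^0] = 0;  [z^1] = -1;  [z^2] = -3/4;  [z^3] = -41/96.

-41/96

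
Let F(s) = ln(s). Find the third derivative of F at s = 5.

2/125

Compute the successive derivatives at the expansion point and divide by k!.
From the series, [(s - 5)^3] F = 1/375; multiply by 3! = 6 to get 2/125.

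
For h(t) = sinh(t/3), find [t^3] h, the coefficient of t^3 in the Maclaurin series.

c_3 = h′′′(0)/3! = 1/162.

1/162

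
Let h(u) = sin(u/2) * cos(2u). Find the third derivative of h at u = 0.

Take the Cauchy product of the two expansions.
The coefficient of u^3 in the expansion is -49/48, so h′′′(0) = 3! * (-49/48) = -49/8.

-49/8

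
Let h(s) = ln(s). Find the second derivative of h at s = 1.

-1

From the series, [(s - 1)^2] h = -1/2; multiply by 2! = 2 to get -1.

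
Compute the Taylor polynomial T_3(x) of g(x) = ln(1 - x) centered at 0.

-x^3/3 - x^2/2 - x

g(0) = 0
g′(0) = -1
g′′(0) = -1
g′′′(0) = -2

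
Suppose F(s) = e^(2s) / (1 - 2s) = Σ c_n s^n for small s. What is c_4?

130/3

Multiply the two series term by term and collect like powers.
F(0) = 1
F′(0) = 4
F′′(0) = 20
F′′′(0) = 128
F^(4)(0) = 1040
So c_4 = F^(4)(0)/4! = 130/3.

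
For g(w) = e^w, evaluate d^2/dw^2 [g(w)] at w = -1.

e^(-1)

Apply the Taylor formula c_k = f^(k)(a)/k!.
From the series, [(w + 1)^2] g = e^(-1)/2; multiply by 2! = 2 to get e^(-1).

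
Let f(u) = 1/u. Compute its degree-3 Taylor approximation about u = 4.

-(u - 4)^3/256 + (u - 4)^2/64 - (u - 4)/16 + 1/4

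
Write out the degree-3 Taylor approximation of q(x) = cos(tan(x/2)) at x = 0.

1 - x^2/8

Compose series: expand the inner function first, then feed it into the outer expansion.
q(0) = 1
q′(0) = 0
q′′(0) = -1/4
q′′′(0) = 0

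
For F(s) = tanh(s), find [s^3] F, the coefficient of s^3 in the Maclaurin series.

-1/3

F(0) = 0
F′(0) = 1
F′′(0) = 0
F′′′(0) = -2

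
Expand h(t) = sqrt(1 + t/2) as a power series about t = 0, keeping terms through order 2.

h(0) = 1
h′(0) = 1/4
h′′(0) = -1/16

-t^2/32 + t/4 + 1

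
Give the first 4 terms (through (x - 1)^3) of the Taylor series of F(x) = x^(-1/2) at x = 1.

Differentiate repeatedly and evaluate at the center.
F(1) = 1
F′(1) = -1/2
F′′(1) = 3/4
F′′′(1) = -15/8
Dividing each by k! gives the coefficients c_0, ..., c_3.

-5*(x - 1)^3/16 + 3*(x - 1)^2/8 - (x - 1)/2 + 1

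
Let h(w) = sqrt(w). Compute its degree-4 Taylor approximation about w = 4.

-5*(w - 4)^4/16384 + (w - 4)^3/512 - (w - 4)^2/64 + (w - 4)/4 + 2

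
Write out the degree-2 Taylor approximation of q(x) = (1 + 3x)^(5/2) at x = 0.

135*x^2/8 + 15*x/2 + 1

[x^0] = 1;  [x^1] = 15/2;  [x^2] = 135/8.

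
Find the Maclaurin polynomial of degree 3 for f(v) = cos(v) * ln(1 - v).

Expand each factor separately, then convolve coefficients.
f(0) = 0
f′(0) = -1
f′′(0) = -1
f′′′(0) = 1
Dividing each by k! gives the coefficients c_0, ..., c_3.

v^3/6 - v^2/2 - v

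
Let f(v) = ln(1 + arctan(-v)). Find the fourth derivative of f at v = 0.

2

Substitute the inner expansion into the outer series and collect powers.
The coefficient of v^4 in the expansion is 1/12, so f^(4)(0) = 4! * (1/12) = 2.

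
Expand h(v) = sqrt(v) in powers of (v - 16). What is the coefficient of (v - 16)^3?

Compute the successive derivatives at the expansion point and divide by k!.
[(v - 16)^0] = 4;  [(v - 16)^1] = 1/8;  [(v - 16)^2] = -1/512;  [(v - 16)^3] = 1/16384.

1/16384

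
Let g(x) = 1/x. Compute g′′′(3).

The coefficient of (x - 3)^3 in the expansion is -1/81, so g′′′(3) = 3! * (-1/81) = -2/27.

-2/27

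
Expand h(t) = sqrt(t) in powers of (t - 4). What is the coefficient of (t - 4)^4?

Compute the successive derivatives at the expansion point and divide by k!.
h(4) = 2
h′(4) = 1/4
h′′(4) = -1/32
h′′′(4) = 3/256
h^(4)(4) = -15/2048

-5/16384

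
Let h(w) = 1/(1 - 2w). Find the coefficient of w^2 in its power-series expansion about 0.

h(0) = 1
h′(0) = 2
h′′(0) = 8

4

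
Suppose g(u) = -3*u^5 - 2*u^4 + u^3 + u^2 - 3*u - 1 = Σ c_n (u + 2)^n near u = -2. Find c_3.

g(-2) = 65
g′(-2) = -171
g′′(-2) = 374
g′′′(-2) = -618
The Taylor polynomial is Σ g^(k)(-2)/k! · (u + 2)^k.

-103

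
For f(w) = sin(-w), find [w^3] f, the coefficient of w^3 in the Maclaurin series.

1/6

Use the known series and substitute for the argument.
[w^0] = 0;  [w^1] = -1;  [w^2] = 0;  [w^3] = 1/6.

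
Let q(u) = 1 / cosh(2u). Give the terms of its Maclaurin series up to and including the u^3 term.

Write the quotient as an unknown series and match coefficients against numerator = denominator · series.
[u^0] = 1;  [u^1] = 0;  [u^2] = -2;  [u^3] = 0.

1 - 2*u^2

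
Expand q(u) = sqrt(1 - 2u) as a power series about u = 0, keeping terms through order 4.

Apply the Taylor formula c_k = f^(k)(a)/k!.
q(0) = 1
q′(0) = -1
q′′(0) = -1
q′′′(0) = -3
q^(4)(0) = -15
Then c_k = q^(k)(0)/k! gives each Taylor coefficient.

-5*u^4/8 - u^3/2 - u^2/2 - u + 1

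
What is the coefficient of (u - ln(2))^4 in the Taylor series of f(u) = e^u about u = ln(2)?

Compute the successive derivatives at the expansion point and divide by k!.
f(ln(2)) = 2
f′(ln(2)) = 2
f′′(ln(2)) = 2
f′′′(ln(2)) = 2
f^(4)(ln(2)) = 2

1/12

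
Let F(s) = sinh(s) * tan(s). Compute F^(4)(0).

12

Write out both Maclaurin series and multiply, keeping only the needed powers.
The coefficient of s^4 in the expansion is 1/2, so F^(4)(0) = 4! * (1/2) = 12.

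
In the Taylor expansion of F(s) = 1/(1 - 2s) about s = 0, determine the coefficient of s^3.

8

F(0) = 1
F′(0) = 2
F′′(0) = 8
F′′′(0) = 48
The Taylor polynomial is Σ F^(k)(0)/k! · s^k.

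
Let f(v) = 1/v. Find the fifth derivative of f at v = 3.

From the series, [(v - 3)^5] f = -1/729; multiply by 5! = 120 to get -40/243.

-40/243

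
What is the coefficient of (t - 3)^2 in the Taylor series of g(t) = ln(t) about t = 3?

g(3) = ln(3)
g′(3) = 1/3
g′′(3) = -1/9
So c_2 = g′′(3)/2! = -1/18.

-1/18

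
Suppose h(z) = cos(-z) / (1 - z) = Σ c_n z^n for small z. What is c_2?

Use 1/(1 - r) = Σ r^k on the denominator, then take the Cauchy product.
h(0) = 1
h′(0) = 1
h′′(0) = 1

1/2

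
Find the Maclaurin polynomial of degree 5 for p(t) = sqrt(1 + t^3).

t^3/2 + 1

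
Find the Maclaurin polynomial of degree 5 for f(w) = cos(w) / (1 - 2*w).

337*w^5/12 + 337*w^4/24 + 7*w^3 + 7*w^2/2 + 2*w + 1

Use 1/(1 - r) = Σ r^k on the denominator, then take the Cauchy product.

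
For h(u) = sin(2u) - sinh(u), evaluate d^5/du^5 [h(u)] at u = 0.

Expand each term separately and add.
The coefficient of u^5 in the expansion is 31/120, so h^(5)(0) = 5! * (31/120) = 31.

31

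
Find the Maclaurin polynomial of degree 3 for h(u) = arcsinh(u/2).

-u^3/48 + u/2

h(0) = 0
h′(0) = 1/2
h′′(0) = 0
h′′′(0) = -1/8
The Taylor polynomial is Σ h^(k)(0)/k! · u^k.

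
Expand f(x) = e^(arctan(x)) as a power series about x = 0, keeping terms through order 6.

29*x^6/144 + x^5/24 - 7*x^4/24 - x^3/6 + x^2/2 + x + 1

Substitute the inner expansion into the outer series and collect powers.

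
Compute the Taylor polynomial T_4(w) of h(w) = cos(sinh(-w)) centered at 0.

Compose series: expand the inner function first, then feed it into the outer expansion.
h(0) = 1
h′(0) = 0
h′′(0) = -1
h′′′(0) = 0
h^(4)(0) = -3

-w^4/8 - w^2/2 + 1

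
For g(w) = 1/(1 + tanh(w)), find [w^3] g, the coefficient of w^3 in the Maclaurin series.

-2/3

Compose series: expand the inner function first, then feed it into the outer expansion.
g(0) = 1
g′(0) = -1
g′′(0) = 2
g′′′(0) = -4
So c_3 = g′′′(0)/3! = -2/3.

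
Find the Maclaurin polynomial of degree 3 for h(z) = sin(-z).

Differentiate repeatedly and evaluate at the center.
[z^0] = 0;  [z^1] = -1;  [z^2] = 0;  [z^3] = 1/6.

z^3/6 - z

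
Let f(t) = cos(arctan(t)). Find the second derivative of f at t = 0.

-1

Substitute the inner expansion into the outer series and collect powers.
From the series, [t^2] f = -1/2; multiply by 2! = 2 to get -1.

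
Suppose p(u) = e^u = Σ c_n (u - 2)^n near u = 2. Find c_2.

[(u - 2)^0] = e^(2);  [(u - 2)^1] = e^(2);  [(u - 2)^2] = e^(2)/2.

e^(2)/2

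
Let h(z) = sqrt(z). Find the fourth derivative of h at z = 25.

-3/250000

Differentiate repeatedly and evaluate at the center.
The coefficient of (z - 25)^4 in the expansion is -1/2000000, so h^(4)(25) = 4! * (-1/2000000) = -3/250000.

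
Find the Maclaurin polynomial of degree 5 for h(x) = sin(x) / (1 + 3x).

Take the Cauchy product of the two expansions.
[x^0] = 0;  [x^1] = 1;  [x^2] = -3;  [x^3] = 53/6;  [x^4] = -53/2;  [x^5] = 9541/120.

9541*x^5/120 - 53*x^4/2 + 53*x^3/6 - 3*x^2 + x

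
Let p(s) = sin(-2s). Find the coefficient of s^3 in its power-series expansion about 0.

Apply the Taylor formula c_k = f^(k)(a)/k!.

4/3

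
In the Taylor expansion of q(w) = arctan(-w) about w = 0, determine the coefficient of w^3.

q(0) = 0
q′(0) = -1
q′′(0) = 0
q′′′(0) = 2

1/3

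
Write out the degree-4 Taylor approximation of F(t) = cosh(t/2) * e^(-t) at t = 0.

41*t^4/384 - 7*t^3/24 + 5*t^2/8 - t + 1

Take the Cauchy product of the two expansions.
F(0) = 1
F′(0) = -1
F′′(0) = 5/4
F′′′(0) = -7/4
F^(4)(0) = 41/16
The Taylor polynomial is Σ F^(k)(0)/k! · t^k.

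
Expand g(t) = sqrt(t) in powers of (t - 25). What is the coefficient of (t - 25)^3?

c_3 = g′′′(25)/3! = 1/50000.

1/50000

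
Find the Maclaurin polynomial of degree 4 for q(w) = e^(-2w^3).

q(0) = 1
q′(0) = 0
q′′(0) = 0
q′′′(0) = -12
q^(4)(0) = 0

1 - 2*w^3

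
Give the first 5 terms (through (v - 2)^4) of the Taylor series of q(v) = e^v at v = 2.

(v - 2)^4*e^(2)/24 + (v - 2)^3*e^(2)/6 + (v - 2)^2*e^(2)/2 + (v - 2)*e^(2) + e^(2)

[(v - 2)^0] = e^(2);  [(v - 2)^1] = e^(2);  [(v - 2)^2] = e^(2)/2;  [(v - 2)^3] = e^(2)/6;  [(v - 2)^4] = e^(2)/24.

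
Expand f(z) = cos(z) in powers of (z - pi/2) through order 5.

-(z - pi/2)^5/120 + (z - pi/2)^3/6 - (z - pi/2)

f(pi/2) = 0
f′(pi/2) = -1
f′′(pi/2) = 0
f′′′(pi/2) = 1
f^(4)(pi/2) = 0
f^(5)(pi/2) = -1
Then c_k = f^(k)(pi/2)/k! gives each Taylor coefficient.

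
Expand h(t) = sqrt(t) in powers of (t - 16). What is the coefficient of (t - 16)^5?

Apply the Taylor formula c_k = f^(k)(a)/k!.
h(16) = 4
h′(16) = 1/8
h′′(16) = -1/256
h′′′(16) = 3/8192
h^(4)(16) = -15/262144
h^(5)(16) = 105/8388608
So c_5 = h^(5)(16)/5! = 7/67108864.

7/67108864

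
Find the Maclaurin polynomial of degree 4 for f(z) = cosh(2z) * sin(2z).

Expand each factor separately, then convolve coefficients.
f(0) = 0
f′(0) = 2
f′′(0) = 0
f′′′(0) = 16
f^(4)(0) = 0

8*z^3/3 + 2*z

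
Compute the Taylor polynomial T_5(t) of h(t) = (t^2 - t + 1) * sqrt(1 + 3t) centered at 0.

2943*t^5/256 - 765*t^4/128 + 69*t^3/16 - 13*t^2/8 + t/2 + 1

Shift and add copies of the series according to the polynomial's terms.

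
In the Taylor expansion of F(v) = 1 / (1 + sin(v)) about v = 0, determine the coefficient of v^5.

-61/120

Write 1/(1+u) = 1 - u + u^2 - u^3 + ... and substitute the series for u.
F(0) = 1
F′(0) = -1
F′′(0) = 2
F′′′(0) = -5
F^(4)(0) = 16
F^(5)(0) = -61
Dividing each by k! gives the coefficients c_0, ..., c_5.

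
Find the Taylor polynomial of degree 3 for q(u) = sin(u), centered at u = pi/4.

-sqrt(2)*(u - pi/4)^3/12 - sqrt(2)*(u - pi/4)^2/4 + sqrt(2)*(u - pi/4)/2 + sqrt(2)/2

q(pi/4) = sqrt(2)/2
q′(pi/4) = sqrt(2)/2
q′′(pi/4) = -sqrt(2)/2
q′′′(pi/4) = -sqrt(2)/2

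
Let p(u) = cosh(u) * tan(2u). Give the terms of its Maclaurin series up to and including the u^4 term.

11*u^3/3 + 2*u

Multiply the two series term by term and collect like powers.
p(0) = 0
p′(0) = 2
p′′(0) = 0
p′′′(0) = 22
p^(4)(0) = 0
Dividing each by k! gives the coefficients c_0, ..., c_4.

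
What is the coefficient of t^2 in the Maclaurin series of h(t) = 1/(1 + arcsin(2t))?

4

Plug the Maclaurin series of the inner function into that of the outer and collect terms.
h(0) = 1
h′(0) = -2
h′′(0) = 8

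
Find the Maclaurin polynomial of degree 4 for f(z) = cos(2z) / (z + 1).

-z^4/3 + z^3 - z^2 - z + 1

Expand 1/(denominator) as a geometric series and multiply by the numerator's series.
[z^0] = 1;  [z^1] = -1;  [z^2] = -1;  [z^3] = 1;  [z^4] = -1/3.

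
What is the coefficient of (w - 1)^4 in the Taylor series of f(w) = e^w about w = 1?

Compute the successive derivatives at the expansion point and divide by k!.

e/24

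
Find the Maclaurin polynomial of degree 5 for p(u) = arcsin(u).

Use the known series and substitute for the argument.
p(0) = 0
p′(0) = 1
p′′(0) = 0
p′′′(0) = 1
p^(4)(0) = 0
p^(5)(0) = 9

3*u^5/40 + u^3/6 + u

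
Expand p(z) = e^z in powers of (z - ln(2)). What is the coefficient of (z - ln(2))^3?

1/3

[(z - ln(2))^0] = 2;  [(z - ln(2))^1] = 2;  [(z - ln(2))^2] = 1;  [(z - ln(2))^3] = 1/3.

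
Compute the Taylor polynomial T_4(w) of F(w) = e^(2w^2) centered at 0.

2*w^4 + 2*w^2 + 1

Use the known series and substitute for the argument.
F(0) = 1
F′(0) = 0
F′′(0) = 4
F′′′(0) = 0
F^(4)(0) = 48
The Taylor polynomial is Σ F^(k)(0)/k! · w^k.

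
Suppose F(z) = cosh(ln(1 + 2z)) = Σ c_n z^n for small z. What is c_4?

8

Compose series: expand the inner function first, then feed it into the outer expansion.
F(0) = 1
F′(0) = 0
F′′(0) = 4
F′′′(0) = -24
F^(4)(0) = 192
So c_4 = F^(4)(0)/4! = 8.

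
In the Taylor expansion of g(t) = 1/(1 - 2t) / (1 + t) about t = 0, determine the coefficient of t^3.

5

Write out both Maclaurin series and multiply, keeping only the needed powers.
g(0) = 1
g′(0) = 1
g′′(0) = 6
g′′′(0) = 30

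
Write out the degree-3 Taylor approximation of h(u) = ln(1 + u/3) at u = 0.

u^3/81 - u^2/18 + u/3

h(0) = 0
h′(0) = 1/3
h′′(0) = -1/9
h′′′(0) = 2/27
The Taylor polynomial is Σ h^(k)(0)/k! · u^k.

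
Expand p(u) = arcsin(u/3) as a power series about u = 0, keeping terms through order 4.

u^3/162 + u/3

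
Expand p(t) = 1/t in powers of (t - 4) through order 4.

(t - 4)^4/1024 - (t - 4)^3/256 + (t - 4)^2/64 - (t - 4)/16 + 1/4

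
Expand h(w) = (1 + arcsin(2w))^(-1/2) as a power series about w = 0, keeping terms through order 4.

Let u equal the inner series; expand the outer function in u and truncate.
h(0) = 1
h′(0) = -1
h′′(0) = 3
h′′′(0) = -19
h^(4)(0) = 153

51*w^4/8 - 19*w^3/6 + 3*w^2/2 - w + 1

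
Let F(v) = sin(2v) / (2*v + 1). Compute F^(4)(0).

Multiply the numerator's expansion by the denominator's geometric series.
The coefficient of v^4 in the expansion is -40/3, so F^(4)(0) = 4! * (-40/3) = -320.

-320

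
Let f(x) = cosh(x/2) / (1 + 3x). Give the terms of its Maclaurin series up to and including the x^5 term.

Multiply the two series term by term and collect like powers.
f(0) = 1
f′(0) = -3
f′′(0) = 73/4
f′′′(0) = -657/4
f^(4)(0) = 31537/16
f^(5)(0) = -473055/16
Dividing each by k! gives the coefficients c_0, ..., c_5.

-31537*x^5/128 + 31537*x^4/384 - 219*x^3/8 + 73*x^2/8 - 3*x + 1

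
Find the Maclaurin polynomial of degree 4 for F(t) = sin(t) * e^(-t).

t^3/3 - t^2 + t

Write out both Maclaurin series and multiply, keeping only the needed powers.
F(0) = 0
F′(0) = 1
F′′(0) = -2
F′′′(0) = 2
F^(4)(0) = 0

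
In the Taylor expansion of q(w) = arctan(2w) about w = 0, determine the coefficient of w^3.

q(0) = 0
q′(0) = 2
q′′(0) = 0
q′′′(0) = -16

-8/3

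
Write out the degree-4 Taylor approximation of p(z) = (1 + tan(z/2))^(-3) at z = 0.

Substitute the inner expansion into the outer series and collect powers.
p(0) = 1
p′(0) = -3/2
p′′(0) = 3
p′′′(0) = -33/4
p^(4)(0) = 57/2

19*z^4/16 - 11*z^3/8 + 3*z^2/2 - 3*z/2 + 1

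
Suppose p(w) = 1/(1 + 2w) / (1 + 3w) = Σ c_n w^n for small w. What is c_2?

Write out both Maclaurin series and multiply, keeping only the needed powers.
So c_2 = p′′(0)/2! = 19.

19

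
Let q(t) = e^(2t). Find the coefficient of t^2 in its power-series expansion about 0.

q(0) = 1
q′(0) = 2
q′′(0) = 4
The Taylor polynomial is Σ q^(k)(0)/k! · t^k.

2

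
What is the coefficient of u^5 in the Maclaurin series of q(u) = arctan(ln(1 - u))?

Plug the Maclaurin series of the inner function into that of the outer and collect terms.
q(0) = 0
q′(0) = -1
q′′(0) = -1
q′′′(0) = 0
q^(4)(0) = 6
q^(5)(0) = 22
The Taylor polynomial is Σ q^(k)(0)/k! · u^k.

11/60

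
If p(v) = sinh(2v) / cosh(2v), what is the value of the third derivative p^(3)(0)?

-16

Divide the numerator series by the denominator series (power-series long division).
The coefficient of v^3 in the expansion is -8/3, so p′′′(0) = 3! * (-8/3) = -16.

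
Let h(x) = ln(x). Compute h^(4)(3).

Compute the successive derivatives at the expansion point and divide by k!.
The coefficient of (x - 3)^4 in the expansion is -1/324, so h^(4)(3) = 4! * (-1/324) = -2/27.

-2/27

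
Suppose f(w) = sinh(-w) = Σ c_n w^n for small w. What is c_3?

Differentiate repeatedly and evaluate at the center.
f(0) = 0
f′(0) = -1
f′′(0) = 0
f′′′(0) = -1

-1/6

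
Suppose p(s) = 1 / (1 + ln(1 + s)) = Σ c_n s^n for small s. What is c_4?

11/3

Expand as Σ (-1)^k u^k with u equal to the inner function's series.
So c_4 = p^(4)(0)/4! = 11/3.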